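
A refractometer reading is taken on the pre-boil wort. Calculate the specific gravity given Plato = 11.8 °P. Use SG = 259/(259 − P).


SG = 259/(259 − 11.8)

1.0477


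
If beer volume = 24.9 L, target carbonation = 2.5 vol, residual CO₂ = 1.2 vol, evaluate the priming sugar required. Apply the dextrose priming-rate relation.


sugar = (target − residual)·4.0·V
sugar = (2.5 − 1.2)·4.0·24.9

129.4800 g


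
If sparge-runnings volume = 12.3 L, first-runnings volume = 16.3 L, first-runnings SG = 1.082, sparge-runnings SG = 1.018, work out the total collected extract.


total = Σ (SG_i − 1)·1000·V_i
first = (1.082 − 1)·1000·16.3 = 1336.6000
sparge = (1.018 − 1)·1000·12.3 = 221.4000
total = 1336.6000 + 221.4000

1558.0000 gravity·L


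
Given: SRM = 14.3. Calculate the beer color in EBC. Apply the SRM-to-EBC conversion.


EBC = SRM · 1.97
EBC = 14.3 · 1.97

28.1710 EBC


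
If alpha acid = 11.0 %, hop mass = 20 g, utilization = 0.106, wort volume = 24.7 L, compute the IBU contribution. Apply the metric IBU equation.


IBU = (α/100)·mass·U·1000 / V
IBU = (11.0/100)·20·0.106·1000 / 24.7

9.4413 IBU


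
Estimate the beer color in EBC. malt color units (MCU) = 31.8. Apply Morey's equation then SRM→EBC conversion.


SRM = 1.4922·MCU^0.6859;  EBC = SRM·1.97
SRM = 1.4922·31.8^0.6859 = 16.0082
EBC = 16.0082·1.97

31.5361 EBC


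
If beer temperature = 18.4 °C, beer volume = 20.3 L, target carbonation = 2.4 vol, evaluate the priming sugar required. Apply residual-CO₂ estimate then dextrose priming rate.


residual = 14.695·(0.01821 + 0.09011·e^(−0.04·T));  sugar = (target − residual)·4.0·V
residual = 14.695·(0.01821 + 0.09011·e^(−0.04·18.4)) = 0.9019
sugar = (2.4 − 0.9019)·4.0·20.3

121.6452 g


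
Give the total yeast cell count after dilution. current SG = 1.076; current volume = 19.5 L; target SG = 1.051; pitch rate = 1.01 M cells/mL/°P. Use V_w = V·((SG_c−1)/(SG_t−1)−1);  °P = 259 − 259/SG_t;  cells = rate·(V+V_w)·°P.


V_w = 19.5·((1.076−1)/(1.051−1)−1) = 9.5588
V_final = 19.5 + 9.5588 = 29.0588
°P = 259 − 259/1.051 = 12.5680
cells = 1.01·29.0588·12.5680

368.8643 billion cells


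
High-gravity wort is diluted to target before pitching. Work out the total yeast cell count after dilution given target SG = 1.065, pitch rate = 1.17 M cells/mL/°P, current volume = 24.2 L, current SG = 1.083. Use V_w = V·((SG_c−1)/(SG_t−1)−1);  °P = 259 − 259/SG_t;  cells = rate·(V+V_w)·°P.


V_w = 24.2·((1.083−1)/(1.065−1)−1) = 6.7015
V_final = 24.2 + 6.7015 = 30.9015
°P = 259 − 259/1.065 = 15.8075
cells = 1.17·30.9015·15.8075

571.5174 billion cells


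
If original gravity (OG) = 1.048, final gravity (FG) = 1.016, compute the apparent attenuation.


AA = (OG − FG)/(OG − 1) · 100
AA = (1.048 − 1.016)/(1.048 − 1) · 100

66.6667 %


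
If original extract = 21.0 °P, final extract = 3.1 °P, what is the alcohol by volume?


SG = 259/(259 − P);  ABV = (OG − FG)·131.25
OG = 259/(259 − 21.0) = 1.0882
FG = 259/(259 − 3.1) = 1.0121
ABV = (1.0882 − 1.0121)·131.25

9.9909 % ABV


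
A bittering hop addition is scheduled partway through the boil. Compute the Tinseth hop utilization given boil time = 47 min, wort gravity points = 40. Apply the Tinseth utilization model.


U = 1.65·0.000125^(GP/1000) · (1 − e^(−0.04·t))/4.15
bigness = 1.65·0.000125^(40/1000) = 1.1518
boil_factor = (1 − e^(−0.04·47))/4.15 = 0.2042
U = 1.1518 · 0.2042

0.2352


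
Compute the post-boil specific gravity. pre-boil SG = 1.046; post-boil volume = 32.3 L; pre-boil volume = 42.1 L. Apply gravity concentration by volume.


SG_post = 1 + (SG_pre − 1)·V_pre/V_post
pts_pre = (1.046 − 1)·1000 = 46.0000
pts_post = 46.0000·42.1/32.3 = 59.9567
SG_post = 1 + 59.9567/1000

1.0600


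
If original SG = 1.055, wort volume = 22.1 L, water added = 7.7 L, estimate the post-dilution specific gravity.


SG_new = 1 + (SG_old − 1)·V_old/(V_old + V_water)
pts = (1.055 − 1)·1000·22.1/(22.1 + 7.7) = 40.7886
SG_new = 1 + 40.7886/1000

1.0408


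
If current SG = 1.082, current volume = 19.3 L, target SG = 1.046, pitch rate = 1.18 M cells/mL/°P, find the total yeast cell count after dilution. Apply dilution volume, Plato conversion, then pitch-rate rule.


V_w = V·((SG_c−1)/(SG_t−1)−1);  °P = 259 − 259/SG_t;  cells = rate·(V+V_w)·°P
V_w = 19.3·((1.082−1)/(1.046−1)−1) = 15.1043
V_final = 19.3 + 15.1043 = 34.4043
°P = 259 − 259/1.046 = 11.3901
cells = 1.18·34.4043·11.3901

462.4036 billion cells


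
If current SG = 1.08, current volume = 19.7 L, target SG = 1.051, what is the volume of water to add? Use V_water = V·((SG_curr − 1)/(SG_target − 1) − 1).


V_water = 19.7·((1.08 − 1)/(1.051 − 1) − 1)

11.2020 L


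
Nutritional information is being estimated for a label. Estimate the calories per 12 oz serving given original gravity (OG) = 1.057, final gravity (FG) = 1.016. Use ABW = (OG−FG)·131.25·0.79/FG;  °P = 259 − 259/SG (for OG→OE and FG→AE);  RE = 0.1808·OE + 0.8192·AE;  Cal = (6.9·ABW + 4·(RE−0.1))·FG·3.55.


ABW = (1.057 − 1.016)·131.25·0.79/1.016 = 4.1842
OE = 259 − 259/1.057 = 13.9669 °P
AE = 259 − 259/1.016 = 4.0787 °P
RE = 0.1808·13.9669 + 0.8192·4.0787 = 5.8665 °P
Cal = (6.9·4.1842 + 4·(5.8665−0.1))·1.016·3.55

187.3275 kcal


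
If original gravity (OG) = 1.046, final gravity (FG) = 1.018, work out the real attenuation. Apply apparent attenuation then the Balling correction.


AA = (OG−FG)/(OG−1)·100;  RA = AA·0.8192
AA = (1.046 − 1.018)/(1.046 − 1)·100 = 60.8696
RA = 60.8696·0.8192

49.8643 %


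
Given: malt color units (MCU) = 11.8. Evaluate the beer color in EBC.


SRM = 1.4922·MCU^0.6859;  EBC = SRM·1.97
SRM = 1.4922·11.8^0.6859 = 8.1102
EBC = 8.1102·1.97

15.9771 EBC


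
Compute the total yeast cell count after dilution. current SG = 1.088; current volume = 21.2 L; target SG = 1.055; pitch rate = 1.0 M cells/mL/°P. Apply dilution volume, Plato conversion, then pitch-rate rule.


V_w = V·((SG_c−1)/(SG_t−1)−1);  °P = 259 − 259/SG_t;  cells = rate·(V+V_w)·°P
V_w = 21.2·((1.088−1)/(1.055−1)−1) = 12.7200
V_final = 21.2 + 12.7200 = 33.9200
°P = 259 − 259/1.055 = 13.5024
cells = 1.0·33.9200·13.5024

458.0004 billion cells


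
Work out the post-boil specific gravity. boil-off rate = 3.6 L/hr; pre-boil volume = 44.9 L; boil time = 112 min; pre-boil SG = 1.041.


V_post = V_pre − rate·(t/60);  SG_post = 1 + (SG_pre−1)·V_pre/V_post
V_post = 44.9 − 3.6·(112/60) = 38.1800
SG_post = 1 + (1.041 − 1)·44.9/38.1800

1.0482


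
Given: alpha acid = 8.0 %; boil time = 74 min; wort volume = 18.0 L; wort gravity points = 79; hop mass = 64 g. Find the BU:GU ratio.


U = 1.65·0.000125^(GP/1000)·(1−e^(−0.04t))/4.15;  IBU = (α/100)·m·U·1000/V;  BU:GU = IBU/GP
U = 1.65·0.000125^(79/1000)·(1−e^(−0.04·74))/4.15 = 0.1853
IBU = (8.0/100)·64·0.1853·1000/18.0 = 52.7206
BU:GU = 52.7206/79

0.6673


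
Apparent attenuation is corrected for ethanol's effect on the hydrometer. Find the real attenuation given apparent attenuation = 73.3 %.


RA = AA · 0.8192
RA = 73.3 · 0.8192

60.0474 %


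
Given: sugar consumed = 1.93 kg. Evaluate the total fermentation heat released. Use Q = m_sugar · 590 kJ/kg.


Q = 1.93 · 590

1138.7000 kJ


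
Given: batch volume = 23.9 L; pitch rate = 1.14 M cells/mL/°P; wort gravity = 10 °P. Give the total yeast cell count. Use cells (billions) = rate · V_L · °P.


cells = 1.14 · 23.9 · 10

272.4600 billion cells


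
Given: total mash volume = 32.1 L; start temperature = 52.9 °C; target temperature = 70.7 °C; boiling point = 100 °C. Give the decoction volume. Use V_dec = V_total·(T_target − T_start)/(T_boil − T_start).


V_dec = 32.1·(70.7 − 52.9)/(100 − 52.9)

12.1312 L


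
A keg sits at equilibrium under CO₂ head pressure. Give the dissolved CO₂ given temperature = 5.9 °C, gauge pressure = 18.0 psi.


vols = (P + 14.695)·(0.01821 + 0.09011·e^(−0.04·T))
vols = (18.0 + 14.695)·(0.01821 + 0.09011·e^(−0.04·5.9))

2.9222 volumes


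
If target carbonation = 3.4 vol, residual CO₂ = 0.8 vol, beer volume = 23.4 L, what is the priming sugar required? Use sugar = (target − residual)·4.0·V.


sugar = (3.4 − 0.8)·4.0·23.4

243.3600 g


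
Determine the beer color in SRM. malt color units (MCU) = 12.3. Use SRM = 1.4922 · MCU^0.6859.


SRM = 1.4922 · 12.3^0.6859

8.3444 SRM


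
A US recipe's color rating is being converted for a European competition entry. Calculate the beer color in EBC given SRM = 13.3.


EBC = SRM · 1.97
EBC = 13.3 · 1.97

26.2010 EBC


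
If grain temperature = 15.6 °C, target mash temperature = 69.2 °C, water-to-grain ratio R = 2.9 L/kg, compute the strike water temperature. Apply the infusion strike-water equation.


T_strike = (0.41/R)·(T_mash − T_grain) + T_mash
T_strike = (0.41/2.9)·(69.2 − 15.6) + 69.2

76.7779 °C


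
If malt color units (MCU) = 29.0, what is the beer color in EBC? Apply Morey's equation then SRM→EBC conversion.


SRM = 1.4922·MCU^0.6859;  EBC = SRM·1.97
SRM = 1.4922·29.0^0.6859 = 15.0275
EBC = 15.0275·1.97

29.6041 EBC


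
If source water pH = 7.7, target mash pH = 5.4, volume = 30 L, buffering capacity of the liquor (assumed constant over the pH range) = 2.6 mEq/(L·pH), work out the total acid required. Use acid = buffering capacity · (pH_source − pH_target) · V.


acid = 2.6 · (7.7 − 5.4) · 30

179.4000 mEq


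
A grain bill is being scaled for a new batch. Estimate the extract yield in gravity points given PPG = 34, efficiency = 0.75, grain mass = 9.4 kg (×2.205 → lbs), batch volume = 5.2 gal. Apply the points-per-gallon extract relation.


points = lbs × PPG × eff / vol
lbs = 9.4 × 2.205 = 20.7270
points = 20.7270 × 34 × 0.75 / 5.2

101.6420 points


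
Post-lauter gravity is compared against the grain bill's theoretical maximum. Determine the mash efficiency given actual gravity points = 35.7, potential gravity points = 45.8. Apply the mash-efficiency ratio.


efficiency = actual / potential × 100
efficiency = 35.7 / 45.8 × 100

77.9476 %


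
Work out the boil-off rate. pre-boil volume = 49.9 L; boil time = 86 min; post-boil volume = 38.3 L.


rate = (V_pre − V_post) / (t_min/60)
rate = (49.9 − 38.3) / (86/60)

8.0930 L/hr


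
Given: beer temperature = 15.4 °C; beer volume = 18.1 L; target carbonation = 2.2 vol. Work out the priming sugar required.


residual = 14.695·(0.01821 + 0.09011·e^(−0.04·T));  sugar = (target − residual)·4.0·V
residual = 14.695·(0.01821 + 0.09011·e^(−0.04·15.4)) = 0.9828
sugar = (2.2 − 0.9828)·4.0·18.1

88.1268 g


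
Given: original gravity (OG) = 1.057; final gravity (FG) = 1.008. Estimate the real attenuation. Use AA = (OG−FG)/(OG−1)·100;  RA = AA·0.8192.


AA = (1.057 − 1.008)/(1.057 − 1)·100 = 85.9649
RA = 85.9649·0.8192

70.4225 %


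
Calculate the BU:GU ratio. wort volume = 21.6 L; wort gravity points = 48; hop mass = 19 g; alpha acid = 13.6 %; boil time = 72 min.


U = 1.65·0.000125^(GP/1000)·(1−e^(−0.04t))/4.15;  IBU = (α/100)·m·U·1000/V;  BU:GU = IBU/GP
U = 1.65·0.000125^(48/1000)·(1−e^(−0.04·72))/4.15 = 0.2438
IBU = (13.6/100)·19·0.2438·1000/21.6 = 29.1633
BU:GU = 29.1633/48

0.6076


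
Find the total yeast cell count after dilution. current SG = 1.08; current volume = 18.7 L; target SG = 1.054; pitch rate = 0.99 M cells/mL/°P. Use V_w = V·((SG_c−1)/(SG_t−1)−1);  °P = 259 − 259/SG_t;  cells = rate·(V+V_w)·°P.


V_w = 18.7·((1.08−1)/(1.054−1)−1) = 9.0037
V_final = 18.7 + 9.0037 = 27.7037
°P = 259 − 259/1.054 = 13.2694
cells = 0.99·27.7037·13.2694

363.9368 billion cells


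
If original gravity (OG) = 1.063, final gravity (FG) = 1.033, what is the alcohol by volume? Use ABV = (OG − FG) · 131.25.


ABV = (1.063 − 1.033) · 131.25

3.9375 % ABV


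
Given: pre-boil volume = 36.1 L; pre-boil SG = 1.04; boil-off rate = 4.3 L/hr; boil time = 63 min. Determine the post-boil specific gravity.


V_post = V_pre − rate·(t/60);  SG_post = 1 + (SG_pre−1)·V_pre/V_post
V_post = 36.1 − 4.3·(63/60) = 31.5850
SG_post = 1 + (1.04 − 1)·36.1/31.5850

1.0457


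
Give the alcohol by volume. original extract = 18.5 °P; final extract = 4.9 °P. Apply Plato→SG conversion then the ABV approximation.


SG = 259/(259 − P);  ABV = (OG − FG)·131.25
OG = 259/(259 − 18.5) = 1.0769
FG = 259/(259 − 4.9) = 1.0193
ABV = (1.0769 − 1.0193)·131.25

7.5652 % ABV


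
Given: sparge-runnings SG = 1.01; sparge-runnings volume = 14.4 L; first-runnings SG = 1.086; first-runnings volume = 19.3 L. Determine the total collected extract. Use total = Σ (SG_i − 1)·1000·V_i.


first = (1.086 − 1)·1000·19.3 = 1659.8000
sparge = (1.01 − 1)·1000·14.4 = 144.0000
total = 1659.8000 + 144.0000

1803.8000 gravity·L


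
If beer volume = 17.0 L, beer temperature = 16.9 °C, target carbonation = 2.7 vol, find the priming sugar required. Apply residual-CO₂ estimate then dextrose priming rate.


residual = 14.695·(0.01821 + 0.09011·e^(−0.04·T));  sugar = (target − residual)·4.0·V
residual = 14.695·(0.01821 + 0.09011·e^(−0.04·16.9)) = 0.9411
sugar = (2.7 − 0.9411)·4.0·17.0

119.6032 g


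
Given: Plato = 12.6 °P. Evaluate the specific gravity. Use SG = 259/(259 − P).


SG = 259/(259 − 12.6)

1.0511


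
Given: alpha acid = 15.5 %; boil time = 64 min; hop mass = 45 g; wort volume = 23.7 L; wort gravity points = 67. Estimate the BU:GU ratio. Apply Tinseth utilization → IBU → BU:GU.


U = 1.65·0.000125^(GP/1000)·(1−e^(−0.04t))/4.15;  IBU = (α/100)·m·U·1000/V;  BU:GU = IBU/GP
U = 1.65·0.000125^(67/1000)·(1−e^(−0.04·64))/4.15 = 0.2009
IBU = (15.5/100)·45·0.2009·1000/23.7 = 59.1266
BU:GU = 59.1266/67

0.8825


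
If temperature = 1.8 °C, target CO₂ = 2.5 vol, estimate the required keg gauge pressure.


psi = vols/(0.01821 + 0.09011·e^(−0.04·T)) − 14.695
psi = 2.5/(0.01821 + 0.09011·e^(−0.04·1.8)) − 14.695

9.8004 psi


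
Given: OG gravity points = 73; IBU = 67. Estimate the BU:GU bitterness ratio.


BU:GU = IBU / OG_points
BU:GU = 67 / 73

0.9178


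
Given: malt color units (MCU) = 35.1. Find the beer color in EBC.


SRM = 1.4922·MCU^0.6859;  EBC = SRM·1.97
SRM = 1.4922·35.1^0.6859 = 17.1298
EBC = 17.1298·1.97

33.7458 EBC


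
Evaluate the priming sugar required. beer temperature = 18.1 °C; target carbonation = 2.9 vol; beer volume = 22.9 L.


residual = 14.695·(0.01821 + 0.09011·e^(−0.04·T));  sugar = (target − residual)·4.0·V
residual = 14.695·(0.01821 + 0.09011·e^(−0.04·18.1)) = 0.9096
sugar = (2.9 − 0.9096)·4.0·22.9

182.3239 g


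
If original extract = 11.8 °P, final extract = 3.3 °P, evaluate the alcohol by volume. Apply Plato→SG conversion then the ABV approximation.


SG = 259/(259 − P);  ABV = (OG − FG)·131.25
OG = 259/(259 − 11.8) = 1.0477
FG = 259/(259 − 3.3) = 1.0129
ABV = (1.0477 − 1.0129)·131.25

4.5713 % ABV


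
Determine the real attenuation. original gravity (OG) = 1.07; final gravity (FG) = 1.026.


AA = (OG−FG)/(OG−1)·100;  RA = AA·0.8192
AA = (1.07 − 1.026)/(1.07 − 1)·100 = 62.8571
RA = 62.8571·0.8192

51.4926 %


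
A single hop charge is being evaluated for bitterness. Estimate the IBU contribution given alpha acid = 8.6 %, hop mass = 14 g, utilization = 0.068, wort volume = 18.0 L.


IBU = (α/100)·mass·U·1000 / V
IBU = (8.6/100)·14·0.068·1000 / 18.0

4.5484 IBU


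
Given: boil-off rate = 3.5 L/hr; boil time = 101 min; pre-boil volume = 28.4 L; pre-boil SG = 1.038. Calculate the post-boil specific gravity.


V_post = V_pre − rate·(t/60);  SG_post = 1 + (SG_pre−1)·V_pre/V_post
V_post = 28.4 − 3.5·(101/60) = 22.5083
SG_post = 1 + (1.038 − 1)·28.4/22.5083

1.0479


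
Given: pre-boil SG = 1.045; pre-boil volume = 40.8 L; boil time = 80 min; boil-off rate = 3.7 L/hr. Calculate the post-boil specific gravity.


V_post = V_pre − rate·(t/60);  SG_post = 1 + (SG_pre−1)·V_pre/V_post
V_post = 40.8 − 3.7·(80/60) = 35.8667
SG_post = 1 + (1.045 − 1)·40.8/35.8667

1.0512


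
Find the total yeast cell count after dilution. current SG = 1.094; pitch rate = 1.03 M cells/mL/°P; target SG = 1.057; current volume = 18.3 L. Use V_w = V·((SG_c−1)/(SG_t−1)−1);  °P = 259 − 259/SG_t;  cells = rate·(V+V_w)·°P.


V_w = 18.3·((1.094−1)/(1.057−1)−1) = 11.8789
V_final = 18.3 + 11.8789 = 30.1789
°P = 259 − 259/1.057 = 13.9669
cells = 1.03·30.1789·13.9669

434.1511 billion cells


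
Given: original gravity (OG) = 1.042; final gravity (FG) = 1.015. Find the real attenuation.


AA = (OG−FG)/(OG−1)·100;  RA = AA·0.8192
AA = (1.042 − 1.015)/(1.042 − 1)·100 = 64.2857
RA = 64.2857·0.8192

52.6629 %


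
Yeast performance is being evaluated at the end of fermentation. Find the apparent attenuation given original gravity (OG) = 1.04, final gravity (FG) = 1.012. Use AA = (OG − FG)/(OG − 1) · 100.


AA = (1.04 − 1.012)/(1.04 − 1) · 100

70.0000 %


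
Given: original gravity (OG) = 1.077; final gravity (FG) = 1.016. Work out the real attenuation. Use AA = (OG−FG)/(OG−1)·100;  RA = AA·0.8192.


AA = (1.077 − 1.016)/(1.077 − 1)·100 = 79.2208
RA = 79.2208·0.8192

64.8977 %


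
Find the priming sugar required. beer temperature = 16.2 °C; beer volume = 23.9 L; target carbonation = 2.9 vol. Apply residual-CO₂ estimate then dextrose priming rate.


residual = 14.695·(0.01821 + 0.09011·e^(−0.04·T));  sugar = (target − residual)·4.0·V
residual = 14.695·(0.01821 + 0.09011·e^(−0.04·16.2)) = 0.9603
sugar = (2.9 − 0.9603)·4.0·23.9

185.4396 g


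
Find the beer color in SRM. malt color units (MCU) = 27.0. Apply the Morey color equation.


SRM = 1.4922 · MCU^0.6859
SRM = 1.4922 · 27.0^0.6859

14.3087 SRM


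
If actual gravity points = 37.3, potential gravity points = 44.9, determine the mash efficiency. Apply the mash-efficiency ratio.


efficiency = actual / potential × 100
efficiency = 37.3 / 44.9 × 100

83.0735 %


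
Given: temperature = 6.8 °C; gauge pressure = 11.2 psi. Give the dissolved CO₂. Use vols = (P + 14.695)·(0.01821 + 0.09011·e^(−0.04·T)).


vols = (11.2 + 14.695)·(0.01821 + 0.09011·e^(−0.04·6.8))

2.2493 volumes


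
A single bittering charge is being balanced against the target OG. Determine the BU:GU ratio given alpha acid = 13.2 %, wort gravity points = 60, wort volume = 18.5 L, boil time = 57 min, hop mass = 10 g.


U = 1.65·0.000125^(GP/1000)·(1−e^(−0.04t))/4.15;  IBU = (α/100)·m·U·1000/V;  BU:GU = IBU/GP
U = 1.65·0.000125^(60/1000)·(1−e^(−0.04·57))/4.15 = 0.2082
IBU = (13.2/100)·10·0.2082·1000/18.5 = 14.8522
BU:GU = 14.8522/60

0.2475


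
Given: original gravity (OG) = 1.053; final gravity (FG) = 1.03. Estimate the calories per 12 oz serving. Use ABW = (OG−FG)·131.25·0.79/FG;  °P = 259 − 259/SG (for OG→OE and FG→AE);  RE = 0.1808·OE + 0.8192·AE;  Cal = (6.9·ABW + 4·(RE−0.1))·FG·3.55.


ABW = (1.053 − 1.03)·131.25·0.79/1.03 = 2.3154
OE = 259 − 259/1.053 = 13.0361 °P
AE = 259 − 259/1.03 = 7.5437 °P
RE = 0.1808·13.0361 + 0.8192·7.5437 = 8.5367 °P
Cal = (6.9·2.3154 + 4·(8.5367−0.1))·1.03·3.55

181.8114 kcal


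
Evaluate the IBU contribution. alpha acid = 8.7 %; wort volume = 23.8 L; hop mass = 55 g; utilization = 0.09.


IBU = (α/100)·mass·U·1000 / V
IBU = (8.7/100)·55·0.09·1000 / 23.8

18.0945 IBU


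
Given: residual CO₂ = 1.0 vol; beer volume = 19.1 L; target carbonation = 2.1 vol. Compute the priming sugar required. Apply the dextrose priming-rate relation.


sugar = (target − residual)·4.0·V
sugar = (2.1 − 1.0)·4.0·19.1

84.0400 g


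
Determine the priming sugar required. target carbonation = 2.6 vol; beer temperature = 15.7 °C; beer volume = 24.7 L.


residual = 14.695·(0.01821 + 0.09011·e^(−0.04·T));  sugar = (target − residual)·4.0·V
residual = 14.695·(0.01821 + 0.09011·e^(−0.04·15.7)) = 0.9742
sugar = (2.6 − 0.9742)·4.0·24.7

160.6243 g


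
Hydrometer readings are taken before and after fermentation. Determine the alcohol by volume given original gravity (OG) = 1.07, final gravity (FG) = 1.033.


ABV = (OG − FG) · 131.25
ABV = (1.07 − 1.033) · 131.25

4.8563 % ABV


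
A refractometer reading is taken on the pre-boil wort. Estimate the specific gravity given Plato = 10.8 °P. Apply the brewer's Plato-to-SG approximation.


SG = 259/(259 − P)
SG = 259/(259 − 10.8)

1.0435


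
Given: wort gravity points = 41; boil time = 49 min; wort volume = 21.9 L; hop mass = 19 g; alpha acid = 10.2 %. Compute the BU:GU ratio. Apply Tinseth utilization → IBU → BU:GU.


U = 1.65·0.000125^(GP/1000)·(1−e^(−0.04t))/4.15;  IBU = (α/100)·m·U·1000/V;  BU:GU = IBU/GP
U = 1.65·0.000125^(41/1000)·(1−e^(−0.04·49))/4.15 = 0.2363
IBU = (10.2/100)·19·0.2363·1000/21.9 = 20.9114
BU:GU = 20.9114/41

0.5100


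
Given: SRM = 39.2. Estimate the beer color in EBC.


EBC = SRM · 1.97
EBC = 39.2 · 1.97

77.2240 EBC


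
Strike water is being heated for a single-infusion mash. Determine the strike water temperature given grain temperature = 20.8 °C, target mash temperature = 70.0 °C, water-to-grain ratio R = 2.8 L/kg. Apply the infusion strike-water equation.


T_strike = (0.41/R)·(T_mash − T_grain) + T_mash
T_strike = (0.41/2.8)·(70.0 − 20.8) + 70.0

77.2043 °C


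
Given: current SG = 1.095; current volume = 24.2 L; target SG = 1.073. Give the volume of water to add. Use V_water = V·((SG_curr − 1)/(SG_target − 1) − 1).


V_water = 24.2·((1.095 − 1)/(1.073 − 1) − 1)

7.2932 L


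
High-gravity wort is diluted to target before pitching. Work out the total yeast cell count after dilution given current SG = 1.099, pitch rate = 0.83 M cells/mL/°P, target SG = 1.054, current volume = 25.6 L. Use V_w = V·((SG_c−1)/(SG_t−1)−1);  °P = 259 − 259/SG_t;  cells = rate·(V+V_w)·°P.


V_w = 25.6·((1.099−1)/(1.054−1)−1) = 21.3333
V_final = 25.6 + 21.3333 = 46.9333
°P = 259 − 259/1.054 = 13.2694
cells = 0.83·46.9333·13.2694

516.9070 billion cells


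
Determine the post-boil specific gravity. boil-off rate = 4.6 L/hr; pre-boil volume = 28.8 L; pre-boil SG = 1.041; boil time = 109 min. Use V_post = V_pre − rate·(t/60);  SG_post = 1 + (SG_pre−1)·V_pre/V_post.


V_post = 28.8 − 4.6·(109/60) = 20.4433
SG_post = 1 + (1.041 − 1)·28.8/20.4433

1.0578


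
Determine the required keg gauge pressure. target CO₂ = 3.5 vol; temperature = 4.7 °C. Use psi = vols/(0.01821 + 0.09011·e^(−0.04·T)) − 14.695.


psi = 3.5/(0.01821 + 0.09011·e^(−0.04·4.7)) − 14.695

22.9895 psi


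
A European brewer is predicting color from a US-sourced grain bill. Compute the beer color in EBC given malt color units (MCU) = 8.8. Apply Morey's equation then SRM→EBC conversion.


SRM = 1.4922·MCU^0.6859;  EBC = SRM·1.97
SRM = 1.4922·8.8^0.6859 = 6.6320
EBC = 6.6320·1.97

13.0651 EBC


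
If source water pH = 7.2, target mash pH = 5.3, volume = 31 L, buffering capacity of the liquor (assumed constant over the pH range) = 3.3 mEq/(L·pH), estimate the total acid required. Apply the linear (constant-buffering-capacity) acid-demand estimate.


acid = buffering capacity · (pH_source − pH_target) · V
acid = 3.3 · (7.2 − 5.3) · 31

194.3700 mEq


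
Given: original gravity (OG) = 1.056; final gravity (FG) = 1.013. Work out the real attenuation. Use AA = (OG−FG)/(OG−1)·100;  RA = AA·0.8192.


AA = (1.056 − 1.013)/(1.056 − 1)·100 = 76.7857
RA = 76.7857·0.8192

62.9029 %


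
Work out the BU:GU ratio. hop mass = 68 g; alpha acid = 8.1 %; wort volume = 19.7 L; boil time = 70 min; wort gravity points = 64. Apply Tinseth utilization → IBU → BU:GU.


U = 1.65·0.000125^(GP/1000)·(1−e^(−0.04t))/4.15;  IBU = (α/100)·m·U·1000/V;  BU:GU = IBU/GP
U = 1.65·0.000125^(64/1000)·(1−e^(−0.04·70))/4.15 = 0.2101
IBU = (8.1/100)·68·0.2101·1000/19.7 = 58.7380
BU:GU = 58.7380/64

0.9178


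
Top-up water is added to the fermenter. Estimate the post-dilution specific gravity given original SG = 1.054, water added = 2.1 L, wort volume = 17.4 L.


SG_new = 1 + (SG_old − 1)·V_old/(V_old + V_water)
pts = (1.054 − 1)·1000·17.4/(17.4 + 2.1) = 48.1846
SG_new = 1 + 48.1846/1000

1.0482


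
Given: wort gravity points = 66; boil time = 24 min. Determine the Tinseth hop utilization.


U = 1.65·0.000125^(GP/1000) · (1 − e^(−0.04·t))/4.15
bigness = 1.65·0.000125^(66/1000) = 0.9118
boil_factor = (1 − e^(−0.04·24))/4.15 = 0.1487
U = 0.9118 · 0.1487

0.1356


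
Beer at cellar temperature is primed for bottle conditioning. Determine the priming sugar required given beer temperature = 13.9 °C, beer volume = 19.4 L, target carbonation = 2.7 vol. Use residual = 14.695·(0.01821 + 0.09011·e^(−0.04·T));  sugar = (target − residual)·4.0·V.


residual = 14.695·(0.01821 + 0.09011·e^(−0.04·13.9)) = 1.0270
sugar = (2.7 − 1.0270)·4.0·19.4

129.8245 g


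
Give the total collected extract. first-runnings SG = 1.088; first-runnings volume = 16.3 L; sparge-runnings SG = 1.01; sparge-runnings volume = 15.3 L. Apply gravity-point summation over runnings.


total = Σ (SG_i − 1)·1000·V_i
first = (1.088 − 1)·1000·16.3 = 1434.4000
sparge = (1.01 − 1)·1000·15.3 = 153.0000
total = 1434.4000 + 153.0000

1587.4000 gravity·L


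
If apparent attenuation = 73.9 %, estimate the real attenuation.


RA = AA · 0.8192
RA = 73.9 · 0.8192

60.5389 %


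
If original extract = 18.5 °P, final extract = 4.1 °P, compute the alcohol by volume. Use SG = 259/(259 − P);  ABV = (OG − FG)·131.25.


OG = 259/(259 − 18.5) = 1.0769
FG = 259/(259 − 4.1) = 1.0161
ABV = (1.0769 − 1.0161)·131.25

7.9850 % ABV


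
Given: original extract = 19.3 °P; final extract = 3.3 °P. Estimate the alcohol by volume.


SG = 259/(259 − P);  ABV = (OG − FG)·131.25
OG = 259/(259 − 19.3) = 1.0805
FG = 259/(259 − 3.3) = 1.0129
ABV = (1.0805 − 1.0129)·131.25

8.8740 % ABV


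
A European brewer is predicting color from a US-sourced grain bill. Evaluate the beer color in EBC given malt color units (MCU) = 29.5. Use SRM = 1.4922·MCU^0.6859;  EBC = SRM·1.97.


SRM = 1.4922·29.5^0.6859 = 15.2047
EBC = 15.2047·1.97

29.9533 EBC


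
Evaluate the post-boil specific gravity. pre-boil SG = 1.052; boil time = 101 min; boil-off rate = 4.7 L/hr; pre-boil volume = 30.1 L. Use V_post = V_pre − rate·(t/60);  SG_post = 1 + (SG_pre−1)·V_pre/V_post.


V_post = 30.1 − 4.7·(101/60) = 22.1883
SG_post = 1 + (1.052 − 1)·30.1/22.1883

1.0705


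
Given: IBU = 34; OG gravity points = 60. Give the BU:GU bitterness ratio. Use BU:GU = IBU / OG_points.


BU:GU = 34 / 60

0.5667


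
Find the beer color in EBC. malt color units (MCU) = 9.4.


SRM = 1.4922·MCU^0.6859;  EBC = SRM·1.97
SRM = 1.4922·9.4^0.6859 = 6.9390
EBC = 6.9390·1.97

13.6698 EBC


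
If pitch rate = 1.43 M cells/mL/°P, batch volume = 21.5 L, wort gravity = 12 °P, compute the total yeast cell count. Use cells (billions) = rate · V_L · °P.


cells = 1.43 · 21.5 · 12

368.9400 billion cells


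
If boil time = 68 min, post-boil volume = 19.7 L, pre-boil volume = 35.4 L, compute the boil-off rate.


rate = (V_pre − V_post) / (t_min/60)
rate = (35.4 − 19.7) / (68/60)

13.8529 L/hr


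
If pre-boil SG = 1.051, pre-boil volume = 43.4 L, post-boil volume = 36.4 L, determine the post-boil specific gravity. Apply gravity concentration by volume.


SG_post = 1 + (SG_pre − 1)·V_pre/V_post
pts_pre = (1.051 − 1)·1000 = 51.0000
pts_post = 51.0000·43.4/36.4 = 60.8077
SG_post = 1 + 60.8077/1000

1.0608


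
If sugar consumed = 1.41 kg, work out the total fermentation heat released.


Q = m_sugar · 590 kJ/kg
Q = 1.41 · 590

831.9000 kJ


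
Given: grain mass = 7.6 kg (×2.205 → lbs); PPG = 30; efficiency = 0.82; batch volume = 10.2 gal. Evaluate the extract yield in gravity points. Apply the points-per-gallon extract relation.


points = lbs × PPG × eff / vol
lbs = 7.6 × 2.205 = 16.7580
points = 16.7580 × 30 × 0.82 / 10.2

40.4164 points


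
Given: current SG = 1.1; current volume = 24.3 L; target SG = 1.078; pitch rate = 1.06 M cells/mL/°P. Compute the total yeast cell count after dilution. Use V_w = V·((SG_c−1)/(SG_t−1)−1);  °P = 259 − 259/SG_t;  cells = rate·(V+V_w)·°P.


V_w = 24.3·((1.1−1)/(1.078−1)−1) = 6.8538
V_final = 24.3 + 6.8538 = 31.1538
°P = 259 − 259/1.078 = 18.7403
cells = 1.06·31.1538·18.7403

618.8610 billion cells


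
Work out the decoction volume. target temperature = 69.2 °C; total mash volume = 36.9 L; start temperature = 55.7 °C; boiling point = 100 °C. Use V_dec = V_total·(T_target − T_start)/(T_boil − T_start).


V_dec = 36.9·(69.2 − 55.7)/(100 − 55.7)

11.2449 L


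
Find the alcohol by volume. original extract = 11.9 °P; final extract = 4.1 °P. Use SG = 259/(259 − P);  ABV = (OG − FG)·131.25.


OG = 259/(259 − 11.9) = 1.0482
FG = 259/(259 − 4.1) = 1.0161
ABV = (1.0482 − 1.0161)·131.25

4.2097 % ABV


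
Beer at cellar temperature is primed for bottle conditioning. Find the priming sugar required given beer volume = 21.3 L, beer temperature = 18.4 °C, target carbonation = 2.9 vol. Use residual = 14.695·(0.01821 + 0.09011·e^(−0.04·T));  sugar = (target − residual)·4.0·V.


residual = 14.695·(0.01821 + 0.09011·e^(−0.04·18.4)) = 0.9019
sugar = (2.9 − 0.9019)·4.0·21.3

170.2376 g


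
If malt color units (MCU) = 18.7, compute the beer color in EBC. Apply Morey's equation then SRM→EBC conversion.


SRM = 1.4922·MCU^0.6859;  EBC = SRM·1.97
SRM = 1.4922·18.7^0.6859 = 11.1220
EBC = 11.1220·1.97

21.9104 EBC


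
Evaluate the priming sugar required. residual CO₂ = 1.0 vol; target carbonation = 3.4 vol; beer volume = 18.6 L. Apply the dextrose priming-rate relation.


sugar = (target − residual)·4.0·V
sugar = (3.4 − 1.0)·4.0·18.6

178.5600 g


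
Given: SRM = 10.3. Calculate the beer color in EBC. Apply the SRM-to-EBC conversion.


EBC = SRM · 1.97
EBC = 10.3 · 1.97

20.2910 EBC


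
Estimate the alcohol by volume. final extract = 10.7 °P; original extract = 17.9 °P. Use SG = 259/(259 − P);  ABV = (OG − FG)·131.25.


OG = 259/(259 − 17.9) = 1.0742
FG = 259/(259 − 10.7) = 1.0431
ABV = (1.0742 − 1.0431)·131.25

4.0884 % ABV


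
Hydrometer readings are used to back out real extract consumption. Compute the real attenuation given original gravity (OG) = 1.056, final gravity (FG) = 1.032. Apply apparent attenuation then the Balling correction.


AA = (OG−FG)/(OG−1)·100;  RA = AA·0.8192
AA = (1.056 − 1.032)/(1.056 − 1)·100 = 42.8571
RA = 42.8571·0.8192

35.1086 %


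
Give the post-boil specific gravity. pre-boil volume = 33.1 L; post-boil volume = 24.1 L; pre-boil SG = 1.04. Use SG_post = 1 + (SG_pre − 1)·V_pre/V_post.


pts_pre = (1.04 − 1)·1000 = 40.0000
pts_post = 40.0000·33.1/24.1 = 54.9378
SG_post = 1 + 54.9378/1000

1.0549


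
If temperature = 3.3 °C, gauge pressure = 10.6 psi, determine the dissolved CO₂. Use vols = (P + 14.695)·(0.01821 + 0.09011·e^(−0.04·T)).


vols = (10.6 + 14.695)·(0.01821 + 0.09011·e^(−0.04·3.3))

2.4581 volumes


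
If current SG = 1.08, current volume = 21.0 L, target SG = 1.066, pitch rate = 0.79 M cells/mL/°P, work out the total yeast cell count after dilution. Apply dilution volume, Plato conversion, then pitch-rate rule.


V_w = V·((SG_c−1)/(SG_t−1)−1);  °P = 259 − 259/SG_t;  cells = rate·(V+V_w)·°P
V_w = 21.0·((1.08−1)/(1.066−1)−1) = 4.4545
V_final = 21.0 + 4.4545 = 25.4545
°P = 259 − 259/1.066 = 16.0356
cells = 0.79·25.4545·16.0356

322.4623 billion cells


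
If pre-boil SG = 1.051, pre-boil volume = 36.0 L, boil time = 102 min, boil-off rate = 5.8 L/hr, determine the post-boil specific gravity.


V_post = V_pre − rate·(t/60);  SG_post = 1 + (SG_pre−1)·V_pre/V_post
V_post = 36.0 − 5.8·(102/60) = 26.1400
SG_post = 1 + (1.051 − 1)·36.0/26.1400

1.0702


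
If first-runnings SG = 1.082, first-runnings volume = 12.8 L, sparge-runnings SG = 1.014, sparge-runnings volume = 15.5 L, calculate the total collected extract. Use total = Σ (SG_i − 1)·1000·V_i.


first = (1.082 − 1)·1000·12.8 = 1049.6000
sparge = (1.014 − 1)·1000·15.5 = 217.0000
total = 1049.6000 + 217.0000

1266.6000 gravity·L


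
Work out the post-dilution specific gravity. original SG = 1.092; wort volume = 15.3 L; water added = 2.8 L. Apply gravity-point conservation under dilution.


SG_new = 1 + (SG_old − 1)·V_old/(V_old + V_water)
pts = (1.092 − 1)·1000·15.3/(15.3 + 2.8) = 77.7680
SG_new = 1 + 77.7680/1000

1.0778


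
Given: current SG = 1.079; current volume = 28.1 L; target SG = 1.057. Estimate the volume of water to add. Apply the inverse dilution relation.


V_water = V·((SG_curr − 1)/(SG_target − 1) − 1)
V_water = 28.1·((1.079 − 1)/(1.057 − 1) − 1)

10.8456 L


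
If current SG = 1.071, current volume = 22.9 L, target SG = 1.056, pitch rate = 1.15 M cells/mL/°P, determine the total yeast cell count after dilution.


V_w = V·((SG_c−1)/(SG_t−1)−1);  °P = 259 − 259/SG_t;  cells = rate·(V+V_w)·°P
V_w = 22.9·((1.071−1)/(1.056−1)−1) = 6.1339
V_final = 22.9 + 6.1339 = 29.0339
°P = 259 − 259/1.056 = 13.7348
cells = 1.15·29.0339·13.7348

458.5931 billion cells


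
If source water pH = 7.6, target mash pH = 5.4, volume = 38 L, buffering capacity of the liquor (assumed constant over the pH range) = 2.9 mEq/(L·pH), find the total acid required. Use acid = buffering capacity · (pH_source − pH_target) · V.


acid = 2.9 · (7.6 − 5.4) · 38

242.4400 mEq


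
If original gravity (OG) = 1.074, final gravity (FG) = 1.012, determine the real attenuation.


AA = (OG−FG)/(OG−1)·100;  RA = AA·0.8192
AA = (1.074 − 1.012)/(1.074 − 1)·100 = 83.7838
RA = 83.7838·0.8192

68.6357 %


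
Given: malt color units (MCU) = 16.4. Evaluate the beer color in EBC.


SRM = 1.4922·MCU^0.6859;  EBC = SRM·1.97
SRM = 1.4922·16.4^0.6859 = 10.1646
EBC = 10.1646·1.97

20.0242 EBC


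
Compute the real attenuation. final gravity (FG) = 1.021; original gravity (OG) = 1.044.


AA = (OG−FG)/(OG−1)·100;  RA = AA·0.8192
AA = (1.044 − 1.021)/(1.044 − 1)·100 = 52.2727
RA = 52.2727·0.8192

42.8218 %


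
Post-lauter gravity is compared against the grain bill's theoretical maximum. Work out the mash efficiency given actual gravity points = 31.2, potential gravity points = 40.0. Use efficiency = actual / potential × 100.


efficiency = 31.2 / 40.0 × 100

78.0000 %


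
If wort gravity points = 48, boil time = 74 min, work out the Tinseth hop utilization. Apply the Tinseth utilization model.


U = 1.65·0.000125^(GP/1000) · (1 − e^(−0.04·t))/4.15
bigness = 1.65·0.000125^(48/1000) = 1.0719
boil_factor = (1 − e^(−0.04·74))/4.15 = 0.2285
U = 1.0719 · 0.2285

0.2449


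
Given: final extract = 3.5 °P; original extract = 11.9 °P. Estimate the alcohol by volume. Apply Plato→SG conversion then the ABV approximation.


SG = 259/(259 − P);  ABV = (OG − FG)·131.25
OG = 259/(259 − 11.9) = 1.0482
FG = 259/(259 − 3.5) = 1.0137
ABV = (1.0482 − 1.0137)·131.25

4.5229 % ABV


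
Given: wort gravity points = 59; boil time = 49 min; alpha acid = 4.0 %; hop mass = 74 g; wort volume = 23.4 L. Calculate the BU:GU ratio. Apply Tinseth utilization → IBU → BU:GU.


U = 1.65·0.000125^(GP/1000)·(1−e^(−0.04t))/4.15;  IBU = (α/100)·m·U·1000/V;  BU:GU = IBU/GP
U = 1.65·0.000125^(59/1000)·(1−e^(−0.04·49))/4.15 = 0.2010
IBU = (4.0/100)·74·0.2010·1000/23.4 = 25.4269
BU:GU = 25.4269/59

0.4310


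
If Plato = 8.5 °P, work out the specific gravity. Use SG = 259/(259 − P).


SG = 259/(259 − 8.5)

1.0339


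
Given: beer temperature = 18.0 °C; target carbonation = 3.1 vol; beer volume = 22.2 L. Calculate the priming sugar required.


residual = 14.695·(0.01821 + 0.09011·e^(−0.04·T));  sugar = (target − residual)·4.0·V
residual = 14.695·(0.01821 + 0.09011·e^(−0.04·18.0)) = 0.9121
sugar = (3.1 − 0.9121)·4.0·22.2

194.2822 g


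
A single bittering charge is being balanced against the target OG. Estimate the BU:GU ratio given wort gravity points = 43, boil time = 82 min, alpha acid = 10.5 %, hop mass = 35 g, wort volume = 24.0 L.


U = 1.65·0.000125^(GP/1000)·(1−e^(−0.04t))/4.15;  IBU = (α/100)·m·U·1000/V;  BU:GU = IBU/GP
U = 1.65·0.000125^(43/1000)·(1−e^(−0.04·82))/4.15 = 0.2600
IBU = (10.5/100)·35·0.2600·1000/24.0 = 39.8100
BU:GU = 39.8100/43

0.9258


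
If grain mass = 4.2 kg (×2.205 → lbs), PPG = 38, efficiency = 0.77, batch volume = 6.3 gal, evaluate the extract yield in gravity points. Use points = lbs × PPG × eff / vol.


lbs = 4.2 × 2.205 = 9.2610
points = 9.2610 × 38 × 0.77 / 6.3

43.0122 points


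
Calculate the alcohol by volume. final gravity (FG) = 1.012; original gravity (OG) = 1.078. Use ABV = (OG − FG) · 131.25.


ABV = (1.078 − 1.012) · 131.25

8.6625 % ABV


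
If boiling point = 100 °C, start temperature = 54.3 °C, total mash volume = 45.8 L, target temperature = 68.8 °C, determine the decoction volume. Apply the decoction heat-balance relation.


V_dec = V_total·(T_target − T_start)/(T_boil − T_start)
V_dec = 45.8·(68.8 − 54.3)/(100 − 54.3)

14.5317 L


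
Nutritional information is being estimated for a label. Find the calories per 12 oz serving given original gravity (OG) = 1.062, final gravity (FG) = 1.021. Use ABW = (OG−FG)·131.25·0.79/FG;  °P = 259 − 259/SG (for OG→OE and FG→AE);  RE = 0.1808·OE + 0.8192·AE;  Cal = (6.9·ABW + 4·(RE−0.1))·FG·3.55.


ABW = (1.062 − 1.021)·131.25·0.79/1.021 = 4.1637
OE = 259 − 259/1.062 = 15.1205 °P
AE = 259 − 259/1.021 = 5.3271 °P
RE = 0.1808·15.1205 + 0.8192·5.3271 = 7.0978 °P
Cal = (6.9·4.1637 + 4·(7.0978−0.1))·1.021·3.55

205.5880 kcal


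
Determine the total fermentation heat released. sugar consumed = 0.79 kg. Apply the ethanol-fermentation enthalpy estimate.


Q = m_sugar · 590 kJ/kg
Q = 0.79 · 590

466.1000 kJ


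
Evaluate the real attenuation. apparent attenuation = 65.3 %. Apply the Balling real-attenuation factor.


RA = AA · 0.8192
RA = 65.3 · 0.8192

53.4938 %


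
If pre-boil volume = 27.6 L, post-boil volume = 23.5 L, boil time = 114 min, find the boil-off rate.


rate = (V_pre − V_post) / (t_min/60)
rate = (27.6 − 23.5) / (114/60)

2.1579 L/hr


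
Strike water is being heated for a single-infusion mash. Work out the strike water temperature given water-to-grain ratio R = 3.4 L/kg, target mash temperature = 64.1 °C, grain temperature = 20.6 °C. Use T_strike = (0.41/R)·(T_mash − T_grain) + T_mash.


T_strike = (0.41/3.4)·(64.1 − 20.6) + 64.1

69.3456 °C


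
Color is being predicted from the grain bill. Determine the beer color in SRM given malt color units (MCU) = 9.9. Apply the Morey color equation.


SRM = 1.4922 · MCU^0.6859
SRM = 1.4922 · 9.9^0.6859

7.1901 SRM


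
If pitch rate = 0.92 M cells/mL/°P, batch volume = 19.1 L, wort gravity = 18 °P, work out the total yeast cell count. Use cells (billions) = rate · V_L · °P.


cells = 0.92 · 19.1 · 18

316.2960 billion cells
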